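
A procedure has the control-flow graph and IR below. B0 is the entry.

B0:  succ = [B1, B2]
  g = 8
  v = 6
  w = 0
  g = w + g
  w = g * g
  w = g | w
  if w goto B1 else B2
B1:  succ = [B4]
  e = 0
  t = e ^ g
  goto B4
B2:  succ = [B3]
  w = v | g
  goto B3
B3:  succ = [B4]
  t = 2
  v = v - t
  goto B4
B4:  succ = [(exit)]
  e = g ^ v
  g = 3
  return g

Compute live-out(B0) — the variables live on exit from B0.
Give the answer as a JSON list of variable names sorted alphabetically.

def/use:
  B0: {g,v,w} / ∅
  B1: {e,t} / {g}
  B2: {w} / {g,v}
  B3: {t,v} / {v}
  B4: {e,g} / {g,v}

Live sets:
  B0: in=∅ out={g,v}
  B1: in={g,v} out={g,v}
  B2: in={g,v} out={g,v}
  B3: in={g,v} out={g,v}
  B4: in={g,v} out=∅

live-out(B0) = ["g", "v"]

Answer: ["g", "v"]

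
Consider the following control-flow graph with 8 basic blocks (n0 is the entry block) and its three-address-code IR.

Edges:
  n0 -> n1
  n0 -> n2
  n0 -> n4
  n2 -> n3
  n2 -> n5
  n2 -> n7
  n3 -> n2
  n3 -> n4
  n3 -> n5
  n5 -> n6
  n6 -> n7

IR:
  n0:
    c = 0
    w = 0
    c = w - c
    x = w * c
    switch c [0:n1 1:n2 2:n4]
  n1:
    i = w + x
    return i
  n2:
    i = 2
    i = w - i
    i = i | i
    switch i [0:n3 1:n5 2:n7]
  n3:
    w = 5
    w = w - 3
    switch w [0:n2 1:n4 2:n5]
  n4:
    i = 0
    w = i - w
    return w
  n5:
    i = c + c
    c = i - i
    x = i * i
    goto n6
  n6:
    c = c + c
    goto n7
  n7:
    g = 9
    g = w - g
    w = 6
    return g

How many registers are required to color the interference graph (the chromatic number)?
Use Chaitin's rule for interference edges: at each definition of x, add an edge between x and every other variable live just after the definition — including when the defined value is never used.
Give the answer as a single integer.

Block summaries:
  n0: {c,w,x} / ∅
  n1: {i} / {w,x}
  n2: {i} / {w}
  n3: {w} / ∅
  n4: {i,w} / {w}
  n5: {c,i,x} / {c}
  n6: {c} / {c}
  n7: {g,w} / {w}

Live sets:
  n0: in=∅ out={c,w,x}
  n1: in={w,x} out=∅
  n2: in={c,w} out={c,w}
  n3: in={c} out={c,w}
  n4: in={w} out=∅
  n5: in={c,w} out={c,w}
  n6: in={c,w} out={w}
  n7: in={w} out=∅

Interference:
  c↔{i,w,x}
  g↔{w}
  i↔{c,w}
  w↔{c,g,i,x}
  x↔{c,w}

Chromatic number:
  clique {c,i,w} ⇒ need ≥ 3
  3-colouring: R0={w}  R1={c,g}  R2={i,x}
  χ = 3

Answer: 3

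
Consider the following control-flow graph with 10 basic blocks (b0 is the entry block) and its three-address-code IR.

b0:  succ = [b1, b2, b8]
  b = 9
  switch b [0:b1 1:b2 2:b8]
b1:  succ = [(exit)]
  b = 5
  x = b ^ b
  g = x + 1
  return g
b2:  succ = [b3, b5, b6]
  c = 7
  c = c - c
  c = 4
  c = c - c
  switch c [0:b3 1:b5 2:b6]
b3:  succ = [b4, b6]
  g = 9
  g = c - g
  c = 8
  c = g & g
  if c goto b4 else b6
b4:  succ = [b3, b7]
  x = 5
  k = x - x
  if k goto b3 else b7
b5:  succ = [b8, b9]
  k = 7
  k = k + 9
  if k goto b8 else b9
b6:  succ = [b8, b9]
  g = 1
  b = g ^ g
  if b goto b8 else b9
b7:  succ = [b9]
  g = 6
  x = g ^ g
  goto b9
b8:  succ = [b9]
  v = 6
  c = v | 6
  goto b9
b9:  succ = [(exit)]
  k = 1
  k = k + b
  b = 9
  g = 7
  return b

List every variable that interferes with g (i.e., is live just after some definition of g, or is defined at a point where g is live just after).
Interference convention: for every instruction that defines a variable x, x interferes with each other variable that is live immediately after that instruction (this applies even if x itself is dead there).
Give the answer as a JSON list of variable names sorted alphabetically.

Answer: ["b", "c"]

Working:
Block summaries:
  b0 def {b} use ∅
  b1 def {b,g,x} use ∅
  b2 def {c} use ∅
  b3 def {c,g} use {c}
  b4 def {k,x} use ∅
  b5 def {k} use ∅
  b6 def {b,g} use ∅
  b7 def {g,x} use ∅
  b8 def {c,v} use ∅
  b9 def {b,g,k} use {b}

Backward fixpoint:
  b0: in=∅ out={b}
  b1: in=∅ out=∅
  b2: in={b} out={b,c}
  b3: in={b,c} out={b,c}
  b4: in={b,c} out={b,c}
  b5: in={b} out={b}
  b6: in=∅ out={b}
  b7: in={b} out={b}
  b8: in={b} out={b}
  b9: in={b} out=∅

Conflict graph:
  b: {c,g,k,v,x}
  c: {b,g,k,x}
  g: {b,c}
  k: {b,c}
  v: {b}
  x: {b,c}

N(g) = ["b", "c"]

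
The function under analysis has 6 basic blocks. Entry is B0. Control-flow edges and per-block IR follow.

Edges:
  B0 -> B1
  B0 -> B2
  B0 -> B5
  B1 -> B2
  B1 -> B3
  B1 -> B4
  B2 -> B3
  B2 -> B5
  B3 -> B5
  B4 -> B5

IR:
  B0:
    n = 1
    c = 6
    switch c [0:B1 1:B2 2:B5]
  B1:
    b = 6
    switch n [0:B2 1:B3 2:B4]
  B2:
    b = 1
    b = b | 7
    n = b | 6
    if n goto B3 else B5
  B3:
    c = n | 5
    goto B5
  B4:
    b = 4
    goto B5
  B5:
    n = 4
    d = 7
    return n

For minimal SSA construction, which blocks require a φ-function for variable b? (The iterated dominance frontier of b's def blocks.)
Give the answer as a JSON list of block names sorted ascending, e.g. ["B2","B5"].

idom tree: B1←B0 B2←B0 B3←B0 B4←B1 B5←B0
Join-block Dom:
  B2: preds {B0,B1}: {B0} ∩ {B0,B1} = {B0}; idom=B0
  B3: preds {B1,B2}: {B0,B1} ∩ {B0,B2} = {B0}; idom=B0
  B5: preds {B0,B2,B3,B4}: {B0} ∩ {B0,B2} ∩ {B0,B3} ∩ {B0,B1,B4} = {B0}; idom=B0

DF walk-up:
  join B2 pred B0: · stop@B0
  join B2 pred B1: B1 stop@B0
  join B3 pred B1: B1 stop@B0
  join B3 pred B2: B2 stop@B0
  join B5 pred B0: · stop@B0
  join B5 pred B2: B2 stop@B0
  join B5 pred B3: B3 stop@B0
  join B5 pred B4: B4→B1 stop@B0
  DF(B0)=∅
  DF(B1)={B2,B3,B5}
  DF(B2)={B3,B5}
  DF(B3)={B5}
  DF(B4)={B5}
  DF(B5)=∅

φ for b: defs {B1,B2,B4}
  DF⁺ = {B2,B3,B5}

Answer: ["B2", "B3", "B5"]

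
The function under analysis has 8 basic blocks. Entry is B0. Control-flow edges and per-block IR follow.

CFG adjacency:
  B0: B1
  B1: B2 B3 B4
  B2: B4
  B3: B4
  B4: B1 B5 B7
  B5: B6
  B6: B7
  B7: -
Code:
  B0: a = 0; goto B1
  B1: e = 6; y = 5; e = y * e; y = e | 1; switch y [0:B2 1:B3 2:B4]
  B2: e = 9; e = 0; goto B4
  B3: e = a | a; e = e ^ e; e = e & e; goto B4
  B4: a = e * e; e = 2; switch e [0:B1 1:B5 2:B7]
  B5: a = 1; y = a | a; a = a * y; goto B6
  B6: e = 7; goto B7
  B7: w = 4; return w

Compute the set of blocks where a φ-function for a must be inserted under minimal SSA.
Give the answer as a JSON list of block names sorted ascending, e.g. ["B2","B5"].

idom tree: B1←B0 B2←B1 B3←B1 B4←B1 B5←B4 B6←B5 B7←B4
Dom∩ at merges:
  B1: preds {B0,B4}: {B0} ∩ {B0,B1,B4} = {B0}; idom=B0
  B4: preds {B1,B2,B3}: {B0,B1} ∩ {B0,B1,B2} ∩ {B0,B1,B3} = {B0,B1}; idom=B1
  B7: preds {B4,B6}: {B0,B1,B4} ∩ {B0,B1,B4,B5,B6} = {B0,B1,B4}; idom=B4

DF derivation:
  B1←B0: walk · to B0
  B1←B4: walk B4→B1 to B0
  B4←B1: walk · to B1
  B4←B2: walk B2 to B1
  B4←B3: walk B3 to B1
  B7←B4: walk · to B4
  B7←B6: walk B6→B5 to B4
  B0 → ∅
  B1 → {B1}
  B2 → {B4}
  B3 → {B4}
  B4 → {B1}
  B5 → {B7}
  B6 → {B7}
  B7 → ∅

φ for a: defs {B0,B4,B5}
  DF⁺ = {B1,B7}

Answer: ["B1", "B7"]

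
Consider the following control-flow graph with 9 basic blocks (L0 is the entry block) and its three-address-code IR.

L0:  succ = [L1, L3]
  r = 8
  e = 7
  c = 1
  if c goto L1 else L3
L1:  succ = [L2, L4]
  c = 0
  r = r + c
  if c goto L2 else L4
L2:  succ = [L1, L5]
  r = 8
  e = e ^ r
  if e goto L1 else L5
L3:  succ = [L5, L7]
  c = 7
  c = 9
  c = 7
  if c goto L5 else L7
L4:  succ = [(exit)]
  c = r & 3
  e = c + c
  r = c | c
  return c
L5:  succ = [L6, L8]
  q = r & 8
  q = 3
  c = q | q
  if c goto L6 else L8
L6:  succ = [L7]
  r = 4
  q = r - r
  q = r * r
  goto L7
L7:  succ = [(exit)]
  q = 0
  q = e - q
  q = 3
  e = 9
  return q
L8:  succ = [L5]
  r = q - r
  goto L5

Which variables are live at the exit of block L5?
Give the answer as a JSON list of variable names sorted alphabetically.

Answer: ["e", "q", "r"]

Analysis:
Per-block:
  L0: def={c,e,r} ue=∅
  L1: def={c,r} ue={r}
  L2: def={e,r} ue={e}
  L3: def={c} ue=∅
  L4: def={c,e,r} ue={r}
  L5: def={c,q} ue={r}
  L6: def={q,r} ue=∅
  L7: def={e,q} ue={e}
  L8: def={r} ue={q,r}

Live sets:
  live L0: ∅→{e,r}
  live L1: {e,r}→{e,r}
  live L2: {e}→{e,r}
  live L3: {e,r}→{e,r}
  live L4: {r}→∅
  live L5: {e,r}→{e,q,r}
  live L6: {e}→{e}
  live L7: {e}→∅
  live L8: {e,q,r}→{e,r}

live-out(L5) = ["e", "q", "r"]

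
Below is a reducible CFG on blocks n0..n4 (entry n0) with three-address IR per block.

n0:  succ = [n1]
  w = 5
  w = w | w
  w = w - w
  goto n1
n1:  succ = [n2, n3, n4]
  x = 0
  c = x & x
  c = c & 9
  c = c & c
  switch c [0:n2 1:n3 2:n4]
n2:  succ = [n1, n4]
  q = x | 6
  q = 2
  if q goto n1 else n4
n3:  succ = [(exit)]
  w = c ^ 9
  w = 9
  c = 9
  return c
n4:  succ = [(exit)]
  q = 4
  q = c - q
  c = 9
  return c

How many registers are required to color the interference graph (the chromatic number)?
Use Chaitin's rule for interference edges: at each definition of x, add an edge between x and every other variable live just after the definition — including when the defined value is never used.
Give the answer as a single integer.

Block summaries:
  n0 def {w} use ∅
  n1 def {c,x} use ∅
  n2 def {q} use {x}
  n3 def {c,w} use {c}
  n4 def {c,q} use {c}

Backward fixpoint:
  live n0: ∅→∅
  live n1: ∅→{c,x}
  live n2: {c,x}→{c}
  live n3: {c}→∅
  live n4: {c}→∅

Interference:
  c — {q,x}
  q — {c}
  w — ∅
  x — {c}

Chromatic number:
  {c,q} pairwise interfere (2-clique) ⇒ χ ≥ 2
  assign c→c0 q→c1 w→c0 x→c1 — no edge inside a register ⇒ χ ≤ 2
  χ = 2

Answer: 2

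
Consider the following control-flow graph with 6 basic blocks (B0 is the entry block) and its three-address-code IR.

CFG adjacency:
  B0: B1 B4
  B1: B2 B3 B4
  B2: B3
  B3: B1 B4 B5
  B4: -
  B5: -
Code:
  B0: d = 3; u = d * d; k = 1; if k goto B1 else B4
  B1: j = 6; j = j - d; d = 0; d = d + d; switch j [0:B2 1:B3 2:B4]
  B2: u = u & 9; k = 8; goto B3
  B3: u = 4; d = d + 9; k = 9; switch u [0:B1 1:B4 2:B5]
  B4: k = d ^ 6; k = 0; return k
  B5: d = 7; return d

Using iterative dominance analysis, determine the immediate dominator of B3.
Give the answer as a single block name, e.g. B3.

Answer: B1

Working:
idom tree: B1←B0 B2←B1 B3←B1 B4←B0 B5←B3
Dom at joins:
  B1: preds {B0,B3}: {B0} ∩ {B0,B1,B3} = {B0}; idom=B0
  B3: preds {B1,B2}: {B0,B1} ∩ {B0,B1,B2} = {B0,B1}; idom=B1
  B4: preds {B0,B1,B3}: {B0} ∩ {B0,B1} ∩ {B0,B1,B3} = {B0}; idom=B0

idom(B3) = B1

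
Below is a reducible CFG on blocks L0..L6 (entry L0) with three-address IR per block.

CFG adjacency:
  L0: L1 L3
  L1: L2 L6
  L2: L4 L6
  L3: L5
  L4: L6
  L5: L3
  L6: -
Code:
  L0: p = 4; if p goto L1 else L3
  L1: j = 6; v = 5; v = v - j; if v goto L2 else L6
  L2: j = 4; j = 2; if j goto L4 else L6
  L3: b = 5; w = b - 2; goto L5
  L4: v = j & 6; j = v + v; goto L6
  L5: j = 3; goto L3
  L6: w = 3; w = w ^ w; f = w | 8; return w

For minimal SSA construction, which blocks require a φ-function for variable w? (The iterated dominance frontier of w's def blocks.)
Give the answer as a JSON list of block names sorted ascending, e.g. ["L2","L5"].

idom tree: L1←L0 L2←L1 L3←L0 L4←L2 L5←L3 L6←L1
Join-block Dom:
  L3: preds {L0,L5}: {L0} ∩ {L0,L3,L5} = {L0}; idom=L0
  L6: preds {L1,L2,L4}: {L0,L1} ∩ {L0,L1,L2} ∩ {L0,L1,L2,L4} = {L0,L1}; idom=L1

DF derivation:
  join L3 pred L0: · stop@L0
  join L3 pred L5: L5→L3 stop@L0
  join L6 pred L1: · stop@L1
  join L6 pred L2: L2 stop@L1
  join L6 pred L4: L4→L2 stop@L1
  L0: DF=∅
  L1: DF=∅
  L2: DF={L6}
  L3: DF={L3}
  L4: DF={L6}
  L5: DF={L3}
  L6: DF=∅

φ for w: defs {L3,L6}
  DF⁺ = {L3}

Answer: ["L3"]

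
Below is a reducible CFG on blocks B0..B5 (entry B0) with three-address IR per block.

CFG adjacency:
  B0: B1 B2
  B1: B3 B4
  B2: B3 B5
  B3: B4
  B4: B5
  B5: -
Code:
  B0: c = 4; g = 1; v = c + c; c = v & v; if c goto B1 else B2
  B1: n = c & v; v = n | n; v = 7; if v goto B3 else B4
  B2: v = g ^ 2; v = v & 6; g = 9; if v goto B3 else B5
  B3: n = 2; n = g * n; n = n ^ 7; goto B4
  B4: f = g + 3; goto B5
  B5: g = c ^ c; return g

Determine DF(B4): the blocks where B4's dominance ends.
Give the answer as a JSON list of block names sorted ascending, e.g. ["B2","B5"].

Answer: ["B5"]

Analysis:
idom tree: B1←B0 B2←B0 B3←B0 B4←B0 B5←B0
Dom∩ at merges:
  B3: preds {B1,B2}: {B0,B1} ∩ {B0,B2} = {B0}; idom=B0
  B4: preds {B1,B3}: {B0,B1} ∩ {B0,B3} = {B0}; idom=B0
  B5: preds {B2,B4}: {B0,B2} ∩ {B0,B4} = {B0}; idom=B0

DF derivation:
  B3←B1: walk B1 to B0
  B3←B2: walk B2 to B0
  B4←B1: walk B1 to B0
  B4←B3: walk B3 to B0
  B5←B2: walk B2 to B0
  B5←B4: walk B4 to B0
  B0: DF=∅
  B1: DF={B3,B4}
  B2: DF={B3,B5}
  B3: DF={B4}
  B4: DF={B5}
  B5: DF=∅

DF(B4) = ["B5"]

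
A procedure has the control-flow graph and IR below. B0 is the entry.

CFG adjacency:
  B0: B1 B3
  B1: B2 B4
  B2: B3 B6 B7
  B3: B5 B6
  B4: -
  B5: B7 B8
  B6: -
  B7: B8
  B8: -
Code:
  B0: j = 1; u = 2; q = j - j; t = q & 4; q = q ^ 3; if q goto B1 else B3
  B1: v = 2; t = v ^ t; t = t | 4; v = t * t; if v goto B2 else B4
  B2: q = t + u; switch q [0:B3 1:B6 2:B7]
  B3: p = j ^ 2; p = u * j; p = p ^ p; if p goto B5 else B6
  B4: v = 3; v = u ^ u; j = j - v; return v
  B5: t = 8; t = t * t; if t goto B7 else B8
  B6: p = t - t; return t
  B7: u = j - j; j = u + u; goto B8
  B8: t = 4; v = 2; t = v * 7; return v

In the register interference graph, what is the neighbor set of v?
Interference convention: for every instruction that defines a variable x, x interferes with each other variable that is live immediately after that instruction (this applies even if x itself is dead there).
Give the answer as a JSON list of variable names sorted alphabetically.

Block summaries:
  B0 def {j,q,t,u} use ∅
  B1 def {t,v} use {t}
  B2 def {q} use {t,u}
  B3 def {p} use {j,u}
  B4 def {j,v} use {j,u}
  B5 def {t} use ∅
  B6 def {p} use {t}
  B7 def {j,u} use {j}
  B8 def {t,v} use ∅

Liveness:
  live B0: ∅→{j,t,u}
  live B1: {j,t,u}→{j,t,u}
  live B2: {j,t,u}→{j,t,u}
  live B3: {j,t,u}→{j,t}
  live B4: {j,u}→∅
  live B5: {j}→{j}
  live B6: {t}→∅
  live B7: {j}→∅
  live B8: ∅→∅

Conflict graph:
  j: {p,q,t,u,v}
  p: {j,t,u}
  q: {j,t,u}
  t: {j,p,q,u,v}
  u: {j,p,q,t,v}
  v: {j,t,u}

N(v) = ["j", "t", "u"]

Answer: ["j", "t", "u"]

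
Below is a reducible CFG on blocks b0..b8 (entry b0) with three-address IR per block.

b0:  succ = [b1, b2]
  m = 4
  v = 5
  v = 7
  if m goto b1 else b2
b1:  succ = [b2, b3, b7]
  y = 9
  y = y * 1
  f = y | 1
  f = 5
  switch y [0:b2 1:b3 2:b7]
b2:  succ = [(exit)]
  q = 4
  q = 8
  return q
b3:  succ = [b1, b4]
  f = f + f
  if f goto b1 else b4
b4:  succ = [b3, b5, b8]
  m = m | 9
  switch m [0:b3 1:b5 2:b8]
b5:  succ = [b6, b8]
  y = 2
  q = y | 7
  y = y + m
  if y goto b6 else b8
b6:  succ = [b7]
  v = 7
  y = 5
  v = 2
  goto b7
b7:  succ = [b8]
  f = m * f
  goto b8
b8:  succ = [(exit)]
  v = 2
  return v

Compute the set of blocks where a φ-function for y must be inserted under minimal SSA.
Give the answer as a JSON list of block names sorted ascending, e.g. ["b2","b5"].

idom tree: b1←b0 b2←b0 b3←b1 b4←b3 b5←b4 b6←b5 b7←b1 b8←b1
Dom∩ at merges:
  b1: preds {b0,b3}: {b0} ∩ {b0,b1,b3} = {b0}; idom=b0
  b2: preds {b0,b1}: {b0} ∩ {b0,b1} = {b0}; idom=b0
  b3: preds {b1,b4}: {b0,b1} ∩ {b0,b1,b3,b4} = {b0,b1}; idom=b1
  b7: preds {b1,b6}: {b0,b1} ∩ {b0,b1,b3,b4,b5,b6} = {b0,b1}; idom=b1
  b8: preds {b4,b5,b7}: {b0,b1,b3,b4} ∩ {b0,b1,b3,b4,b5} ∩ {b0,b1,b7} = {b0,b1}; idom=b1

DF derivation:
  b1←b0: walk · to b0
  b1←b3: walk b3→b1 to b0
  b2←b0: walk · to b0
  b2←b1: walk b1 to b0
  b3←b1: walk · to b1
  b3←b4: walk b4→b3 to b1
  b7←b1: walk · to b1
  b7←b6: walk b6→b5→b4→b3 to b1
  b8←b4: walk b4→b3 to b1
  b8←b5: walk b5→b4→b3 to b1
  b8←b7: walk b7 to b1
  DF(b0)=∅
  DF(b1)={b1,b2}
  DF(b2)=∅
  DF(b3)={b1,b3,b7,b8}
  DF(b4)={b3,b7,b8}
  DF(b5)={b7,b8}
  DF(b6)={b7}
  DF(b7)={b8}
  DF(b8)=∅

φ for y: defs {b1,b5,b6}
  DF⁺ = {b1,b2,b7,b8}

Answer: ["b1", "b2", "b7", "b8"]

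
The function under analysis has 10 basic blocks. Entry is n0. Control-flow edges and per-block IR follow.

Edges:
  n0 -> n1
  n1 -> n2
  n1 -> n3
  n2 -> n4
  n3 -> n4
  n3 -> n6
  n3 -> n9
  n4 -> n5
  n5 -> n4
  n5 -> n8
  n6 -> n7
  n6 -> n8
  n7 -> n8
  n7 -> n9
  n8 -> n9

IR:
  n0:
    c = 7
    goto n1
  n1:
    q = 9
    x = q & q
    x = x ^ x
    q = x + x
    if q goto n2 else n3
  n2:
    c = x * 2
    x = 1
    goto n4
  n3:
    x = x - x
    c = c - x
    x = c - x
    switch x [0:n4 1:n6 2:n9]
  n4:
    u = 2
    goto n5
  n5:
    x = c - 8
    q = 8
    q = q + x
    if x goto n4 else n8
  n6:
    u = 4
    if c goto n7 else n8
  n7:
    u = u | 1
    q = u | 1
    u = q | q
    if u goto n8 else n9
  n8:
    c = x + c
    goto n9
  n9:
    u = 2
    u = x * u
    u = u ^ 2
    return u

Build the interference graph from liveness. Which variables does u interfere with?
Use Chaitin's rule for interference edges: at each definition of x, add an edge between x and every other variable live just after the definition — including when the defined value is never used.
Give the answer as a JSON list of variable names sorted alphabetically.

Per-block:
  n0: {c} / ∅
  n1: {q,x} / ∅
  n2: {c,x} / {x}
  n3: {c,x} / {c,x}
  n4: {u} / ∅
  n5: {q,x} / {c}
  n6: {u} / {c}
  n7: {q,u} / {u}
  n8: {c} / {c,x}
  n9: {u} / {x}

Live sets:
  live n0: ∅→{c}
  live n1: {c}→{c,x}
  live n2: {x}→{c}
  live n3: {c,x}→{c,x}
  live n4: {c}→{c}
  live n5: {c}→{c,x}
  live n6: {c,x}→{c,u,x}
  live n7: {c,u,x}→{c,x}
  live n8: {c,x}→{x}
  live n9: {x}→∅

Interference:
  c: {q,u,x}
  q: {c,x}
  u: {c,x}
  x: {c,q,u}

N(u) = ["c", "x"]

Answer: ["c", "x"]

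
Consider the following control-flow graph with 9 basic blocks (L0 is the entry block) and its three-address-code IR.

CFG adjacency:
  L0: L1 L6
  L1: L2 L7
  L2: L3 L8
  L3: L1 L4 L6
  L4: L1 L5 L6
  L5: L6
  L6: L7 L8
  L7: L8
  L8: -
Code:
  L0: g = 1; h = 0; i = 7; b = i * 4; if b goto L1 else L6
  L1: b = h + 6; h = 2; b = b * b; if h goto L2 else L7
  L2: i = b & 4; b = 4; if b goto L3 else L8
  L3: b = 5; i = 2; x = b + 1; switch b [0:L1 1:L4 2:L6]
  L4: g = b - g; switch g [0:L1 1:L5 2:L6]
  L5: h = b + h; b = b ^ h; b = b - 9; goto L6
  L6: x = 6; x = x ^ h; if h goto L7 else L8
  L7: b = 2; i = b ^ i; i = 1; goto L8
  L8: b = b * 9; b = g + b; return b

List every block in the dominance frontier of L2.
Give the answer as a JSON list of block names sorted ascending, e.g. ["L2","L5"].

idom tree: L1←L0 L2←L1 L3←L2 L4←L3 L5←L4 L6←L0 L7←L0 L8←L0
Join-block Dom:
  L1: preds {L0,L3,L4}: {L0} ∩ {L0,L1,L2,L3} ∩ {L0,L1,L2,L3,L4} = {L0}; idom=L0
  L6: preds {L0,L3,L4,L5}: {L0} ∩ {L0,L1,L2,L3} ∩ {L0,L1,L2,L3,L4} ∩ {L0,L1,L2,L3,L4,L5} = {L0}; idom=L0
  L7: preds {L1,L6}: {L0,L1} ∩ {L0,L6} = {L0}; idom=L0
  L8: preds {L2,L6,L7}: {L0,L1,L2} ∩ {L0,L6} ∩ {L0,L7} = {L0}; idom=L0

Frontier:
  join L1 pred L0: · stop@L0
  join L1 pred L3: L3→L2→L1 stop@L0
  join L1 pred L4: L4→L3→L2→L1 stop@L0
  join L6 pred L0: · stop@L0
  join L6 pred L3: L3→L2→L1 stop@L0
  join L6 pred L4: L4→L3→L2→L1 stop@L0
  join L6 pred L5: L5→L4→L3→L2→L1 stop@L0
  join L7 pred L1: L1 stop@L0
  join L7 pred L6: L6 stop@L0
  join L8 pred L2: L2→L1 stop@L0
  join L8 pred L6: L6 stop@L0
  join L8 pred L7: L7 stop@L0
  L0 → ∅
  L1 → {L1,L6,L7,L8}
  L2 → {L1,L6,L8}
  L3 → {L1,L6}
  L4 → {L1,L6}
  L5 → {L6}
  L6 → {L7,L8}
  L7 → {L8}
  L8 → ∅

DF(L2) = ["L1", "L6", "L8"]

Answer: ["L1", "L6", "L8"]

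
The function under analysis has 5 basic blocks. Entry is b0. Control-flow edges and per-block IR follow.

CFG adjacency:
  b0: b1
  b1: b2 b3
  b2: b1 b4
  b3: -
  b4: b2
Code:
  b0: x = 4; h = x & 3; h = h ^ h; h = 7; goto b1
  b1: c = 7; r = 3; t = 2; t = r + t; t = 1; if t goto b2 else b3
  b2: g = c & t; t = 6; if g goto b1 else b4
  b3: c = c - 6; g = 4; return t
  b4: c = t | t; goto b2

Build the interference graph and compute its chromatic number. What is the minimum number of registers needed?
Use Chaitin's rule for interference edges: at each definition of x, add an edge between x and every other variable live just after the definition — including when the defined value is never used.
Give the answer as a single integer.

Per-block:
  b0: def={h,x} ue=∅
  b1: def={c,r,t} ue=∅
  b2: def={g,t} ue={c,t}
  b3: def={c,g} ue={c,t}
  b4: def={c} ue={t}

Liveness:
  live b0: ∅→∅
  live b1: ∅→{c,t}
  live b2: {c,t}→{t}
  live b3: {c,t}→∅
  live b4: {t}→{c,t}

Interfere edges:
  c — {r,t}
  g — {t}
  h — ∅
  r — {c,t}
  t — {c,g,r}
  x — ∅

Chromatic number:
  {c,r,t} pairwise interfere (3-clique) ⇒ χ ≥ 3
  assign c→R1 g→R1 h→R0 r→R2 t→R0 x→R0 — no edge inside a register ⇒ χ ≤ 3
  χ = 3

Answer: 3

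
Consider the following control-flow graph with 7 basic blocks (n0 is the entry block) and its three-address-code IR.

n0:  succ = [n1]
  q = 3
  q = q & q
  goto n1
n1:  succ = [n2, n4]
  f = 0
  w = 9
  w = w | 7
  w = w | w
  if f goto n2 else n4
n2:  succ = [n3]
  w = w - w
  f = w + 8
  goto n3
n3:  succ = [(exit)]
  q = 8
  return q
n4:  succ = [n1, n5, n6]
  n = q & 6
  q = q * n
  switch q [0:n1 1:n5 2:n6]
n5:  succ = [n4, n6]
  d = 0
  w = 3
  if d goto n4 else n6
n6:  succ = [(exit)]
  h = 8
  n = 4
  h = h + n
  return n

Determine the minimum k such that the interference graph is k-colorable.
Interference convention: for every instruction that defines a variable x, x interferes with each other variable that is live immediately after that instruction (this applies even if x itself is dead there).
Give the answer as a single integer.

Block summaries:
  n0: def={q} ue=∅
  n1: def={f,w} ue=∅
  n2: def={f,w} ue={w}
  n3: def={q} ue=∅
  n4: def={n,q} ue={q}
  n5: def={d,w} ue=∅
  n6: def={h,n} ue=∅

Backward fixpoint:
  n0 li=∅ lo={q}
  n1 li={q} lo={q,w}
  n2 li={w} lo=∅
  n3 li=∅ lo=∅
  n4 li={q} lo={q}
  n5 li={q} lo={q}
  n6 li=∅ lo=∅

Conflict graph:
  d: {q,w}
  f: {q,w}
  h: {n}
  n: {h,q}
  q: {d,f,n,w}
  w: {d,f,q}

Chromatic number:
  lower bound: {d,q,w} mutually conflict ⇒ χ ≥ 3
  3-colouring: r0={h,q}  r1={n,w}  r2={d,f}
  χ = 3

Answer: 3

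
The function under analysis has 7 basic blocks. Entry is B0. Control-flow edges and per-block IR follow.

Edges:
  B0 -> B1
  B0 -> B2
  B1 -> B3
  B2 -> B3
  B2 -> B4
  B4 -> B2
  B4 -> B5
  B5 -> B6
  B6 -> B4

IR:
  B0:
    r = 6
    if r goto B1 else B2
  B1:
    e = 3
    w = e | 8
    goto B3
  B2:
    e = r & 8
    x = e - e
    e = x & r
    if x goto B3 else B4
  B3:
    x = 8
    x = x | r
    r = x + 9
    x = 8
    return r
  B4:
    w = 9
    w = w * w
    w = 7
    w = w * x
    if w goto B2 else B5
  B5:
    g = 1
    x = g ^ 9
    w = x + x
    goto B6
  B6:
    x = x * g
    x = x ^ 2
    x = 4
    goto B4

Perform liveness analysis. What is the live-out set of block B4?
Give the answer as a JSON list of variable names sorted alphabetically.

Block summaries:
  B0: def={r} ue=∅
  B1: def={e,w} ue=∅
  B2: def={e,x} ue={r}
  B3: def={r,x} ue={r}
  B4: def={w} ue={x}
  B5: def={g,w,x} ue=∅
  B6: def={x} ue={g,x}

Liveness:
  live B0: ∅→{r}
  live B1: {r}→{r}
  live B2: {r}→{r,x}
  live B3: {r}→∅
  live B4: {r,x}→{r}
  live B5: {r}→{g,r,x}
  live B6: {g,r,x}→{r,x}

live-out(B4) = ["r"]

Answer: ["r"]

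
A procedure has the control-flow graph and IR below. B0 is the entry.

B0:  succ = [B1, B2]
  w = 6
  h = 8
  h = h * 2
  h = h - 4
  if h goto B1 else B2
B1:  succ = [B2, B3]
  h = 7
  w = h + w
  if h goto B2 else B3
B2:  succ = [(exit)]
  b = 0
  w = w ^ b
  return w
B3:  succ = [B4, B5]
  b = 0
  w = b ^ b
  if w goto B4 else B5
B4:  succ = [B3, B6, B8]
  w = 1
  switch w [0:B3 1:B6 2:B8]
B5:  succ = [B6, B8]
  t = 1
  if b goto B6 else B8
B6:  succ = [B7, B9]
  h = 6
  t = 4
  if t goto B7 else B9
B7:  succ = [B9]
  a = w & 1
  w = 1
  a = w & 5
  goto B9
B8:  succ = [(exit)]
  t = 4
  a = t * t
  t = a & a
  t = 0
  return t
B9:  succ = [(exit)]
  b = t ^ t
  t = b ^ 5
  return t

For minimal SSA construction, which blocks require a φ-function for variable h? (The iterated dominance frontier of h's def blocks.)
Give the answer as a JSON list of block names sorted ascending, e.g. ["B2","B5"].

idom tree: B1←B0 B2←B0 B3←B1 B4←B3 B5←B3 B6←B3 B7←B6 B8←B3 B9←B6
Join-block Dom:
  B2: preds {B0,B1}: {B0} ∩ {B0,B1} = {B0}; idom=B0
  B3: preds {B1,B4}: {B0,B1} ∩ {B0,B1,B3,B4} = {B0,B1}; idom=B1
  B6: preds {B4,B5}: {B0,B1,B3,B4} ∩ {B0,B1,B3,B5} = {B0,B1,B3}; idom=B3
  B8: preds {B4,B5}: {B0,B1,B3,B4} ∩ {B0,B1,B3,B5} = {B0,B1,B3}; idom=B3
  B9: preds {B6,B7}: {B0,B1,B3,B6} ∩ {B0,B1,B3,B6,B7} = {B0,B1,B3,B6}; idom=B6

DF derivation:
  join B2 pred B0: · stop@B0
  join B2 pred B1: B1 stop@B0
  join B3 pred B1: · stop@B1
  join B3 pred B4: B4→B3 stop@B1
  join B6 pred B4: B4 stop@B3
  join B6 pred B5: B5 stop@B3
  join B8 pred B4: B4 stop@B3
  join B8 pred B5: B5 stop@B3
  join B9 pred B6: · stop@B6
  join B9 pred B7: B7 stop@B6
  B0 → ∅
  B1 → {B2}
  B2 → ∅
  B3 → {B3}
  B4 → {B3,B6,B8}
  B5 → {B6,B8}
  B6 → ∅
  B7 → {B9}
  B8 → ∅
  B9 → ∅

φ for h: defs {B0,B1,B6}
  DF⁺ = {B2}

Answer: ["B2"]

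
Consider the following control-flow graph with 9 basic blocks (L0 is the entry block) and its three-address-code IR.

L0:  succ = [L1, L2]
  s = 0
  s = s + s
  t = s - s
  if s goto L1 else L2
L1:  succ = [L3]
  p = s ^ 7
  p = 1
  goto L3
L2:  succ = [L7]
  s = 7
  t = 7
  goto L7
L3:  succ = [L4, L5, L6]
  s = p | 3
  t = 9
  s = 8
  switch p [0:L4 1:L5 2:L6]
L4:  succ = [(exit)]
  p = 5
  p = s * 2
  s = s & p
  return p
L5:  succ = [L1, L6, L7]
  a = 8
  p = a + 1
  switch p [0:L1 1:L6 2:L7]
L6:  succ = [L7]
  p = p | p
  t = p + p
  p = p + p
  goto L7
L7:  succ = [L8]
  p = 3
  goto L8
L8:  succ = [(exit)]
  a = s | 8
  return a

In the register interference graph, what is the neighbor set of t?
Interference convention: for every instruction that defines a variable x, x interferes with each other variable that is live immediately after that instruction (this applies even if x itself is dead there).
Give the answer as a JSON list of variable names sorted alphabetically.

Answer: ["p", "s"]

Working:
Block summaries:
  L0 def {s,t} use ∅
  L1 def {p} use {s}
  L2 def {s,t} use ∅
  L3 def {s,t} use {p}
  L4 def {p,s} use {s}
  L5 def {a,p} use ∅
  L6 def {p,t} use {p}
  L7 def {p} use ∅
  L8 def {a} use {s}

Liveness:
  L0: in=∅ out={s}
  L1: in={s} out={p}
  L2: in=∅ out={s}
  L3: in={p} out={p,s}
  L4: in={s} out=∅
  L5: in={s} out={p,s}
  L6: in={p,s} out={s}
  L7: in={s} out={s}
  L8: in={s} out=∅

Interference:
  a↔{s}
  p↔{s,t}
  s↔{a,p,t}
  t↔{p,s}

N(t) = ["p", "s"]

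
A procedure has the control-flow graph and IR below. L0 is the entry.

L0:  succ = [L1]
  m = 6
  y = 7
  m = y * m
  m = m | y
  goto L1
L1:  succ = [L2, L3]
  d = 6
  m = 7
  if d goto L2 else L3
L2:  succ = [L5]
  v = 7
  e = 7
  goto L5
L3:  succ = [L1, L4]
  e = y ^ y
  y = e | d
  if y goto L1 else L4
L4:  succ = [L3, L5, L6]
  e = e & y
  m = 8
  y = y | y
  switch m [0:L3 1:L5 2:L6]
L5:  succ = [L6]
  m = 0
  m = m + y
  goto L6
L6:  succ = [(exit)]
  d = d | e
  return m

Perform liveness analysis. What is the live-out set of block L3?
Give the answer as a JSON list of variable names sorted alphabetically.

Answer: ["d", "e", "y"]

Working:
Per-block:
  L0: def={m,y} ue=∅
  L1: def={d,m} ue=∅
  L2: def={e,v} ue=∅
  L3: def={e,y} ue={d,y}
  L4: def={e,m,y} ue={e,y}
  L5: def={m} ue={y}
  L6: def={d} ue={d,e,m}

Backward fixpoint:
  live L0: ∅→{y}
  live L1: {y}→{d,y}
  live L2: {d,y}→{d,e,y}
  live L3: {d,y}→{d,e,y}
  live L4: {d,e,y}→{d,e,m,y}
  live L5: {d,e,y}→{d,e,m}
  live L6: {d,e,m}→∅

live-out(L3) = ["d", "e", "y"]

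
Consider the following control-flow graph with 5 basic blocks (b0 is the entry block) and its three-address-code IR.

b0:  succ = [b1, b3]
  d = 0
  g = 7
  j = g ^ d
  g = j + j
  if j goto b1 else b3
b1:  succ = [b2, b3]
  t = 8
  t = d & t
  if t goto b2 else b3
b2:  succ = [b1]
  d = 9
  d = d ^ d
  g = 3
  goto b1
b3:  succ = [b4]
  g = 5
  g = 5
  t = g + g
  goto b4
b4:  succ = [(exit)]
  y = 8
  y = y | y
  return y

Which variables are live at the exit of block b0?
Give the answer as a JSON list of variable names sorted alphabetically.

def/use:
  b0 def {d,g,j} use ∅
  b1 def {t} use {d}
  b2 def {d,g} use ∅
  b3 def {g,t} use ∅
  b4 def {y} use ∅

Backward fixpoint:
  b0: in=∅ out={d}
  b1: in={d} out=∅
  b2: in=∅ out={d}
  b3: in=∅ out=∅
  b4: in=∅ out=∅

live-out(b0) = ["d"]

Answer: ["d"]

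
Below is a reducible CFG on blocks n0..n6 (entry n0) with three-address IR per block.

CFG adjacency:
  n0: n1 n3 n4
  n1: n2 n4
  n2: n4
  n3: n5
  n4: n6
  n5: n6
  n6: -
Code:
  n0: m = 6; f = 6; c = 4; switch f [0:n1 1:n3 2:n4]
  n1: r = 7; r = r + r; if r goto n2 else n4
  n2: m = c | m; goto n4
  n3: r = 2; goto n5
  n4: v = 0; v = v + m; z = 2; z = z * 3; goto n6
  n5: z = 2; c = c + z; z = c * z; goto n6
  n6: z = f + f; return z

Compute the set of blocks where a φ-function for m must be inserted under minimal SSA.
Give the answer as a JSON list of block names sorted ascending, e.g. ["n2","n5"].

idom tree: n1←n0 n2←n1 n3←n0 n4←n0 n5←n3 n6←n0
Dom at joins:
  n4: preds {n0,n1,n2}: {n0} ∩ {n0,n1} ∩ {n0,n1,n2} = {n0}; idom=n0
  n6: preds {n4,n5}: {n0,n4} ∩ {n0,n3,n5} = {n0}; idom=n0

DF walk-up:
  n4←n0: walk · to n0
  n4←n1: walk n1 to n0
  n4←n2: walk n2→n1 to n0
  n6←n4: walk n4 to n0
  n6←n5: walk n5→n3 to n0
  n0: DF=∅
  n1: DF={n4}
  n2: DF={n4}
  n3: DF={n6}
  n4: DF={n6}
  n5: DF={n6}
  n6: DF=∅

φ for m: defs {n0,n2}
  DF⁺ = {n4,n6}

Answer: ["n4", "n6"]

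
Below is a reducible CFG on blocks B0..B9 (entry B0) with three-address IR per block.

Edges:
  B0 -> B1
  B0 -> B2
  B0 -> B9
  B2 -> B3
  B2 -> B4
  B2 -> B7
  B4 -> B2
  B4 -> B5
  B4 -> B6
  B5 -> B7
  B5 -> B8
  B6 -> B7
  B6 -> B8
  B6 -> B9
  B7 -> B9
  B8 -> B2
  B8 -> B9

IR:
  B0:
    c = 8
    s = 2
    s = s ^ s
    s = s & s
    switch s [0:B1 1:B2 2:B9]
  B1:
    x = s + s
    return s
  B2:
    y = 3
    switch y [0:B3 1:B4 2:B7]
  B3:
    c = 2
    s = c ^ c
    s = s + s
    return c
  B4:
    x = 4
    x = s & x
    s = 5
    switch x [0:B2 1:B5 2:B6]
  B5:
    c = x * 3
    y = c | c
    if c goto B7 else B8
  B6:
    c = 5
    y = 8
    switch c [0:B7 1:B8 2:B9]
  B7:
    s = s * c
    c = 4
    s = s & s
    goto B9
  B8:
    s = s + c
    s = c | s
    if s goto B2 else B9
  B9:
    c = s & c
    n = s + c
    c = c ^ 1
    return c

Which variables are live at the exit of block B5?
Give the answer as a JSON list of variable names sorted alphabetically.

Per-block:
  B0: {c,s} / ∅
  B1: {x} / {s}
  B2: {y} / ∅
  B3: {c,s} / ∅
  B4: {s,x} / {s}
  B5: {c,y} / {x}
  B6: {c,y} / ∅
  B7: {c,s} / {c,s}
  B8: {s} / {c,s}
  B9: {c,n} / {c,s}

Live sets:
  B0 li=∅ lo={c,s}
  B1 li={s} lo=∅
  B2 li={c,s} lo={c,s}
  B3 li=∅ lo=∅
  B4 li={c,s} lo={c,s,x}
  B5 li={s,x} lo={c,s}
  B6 li={s} lo={c,s}
  B7 li={c,s} lo={c,s}
  B8 li={c,s} lo={c,s}
  B9 li={c,s} lo=∅

live-out(B5) = ["c", "s"]

Answer: ["c", "s"]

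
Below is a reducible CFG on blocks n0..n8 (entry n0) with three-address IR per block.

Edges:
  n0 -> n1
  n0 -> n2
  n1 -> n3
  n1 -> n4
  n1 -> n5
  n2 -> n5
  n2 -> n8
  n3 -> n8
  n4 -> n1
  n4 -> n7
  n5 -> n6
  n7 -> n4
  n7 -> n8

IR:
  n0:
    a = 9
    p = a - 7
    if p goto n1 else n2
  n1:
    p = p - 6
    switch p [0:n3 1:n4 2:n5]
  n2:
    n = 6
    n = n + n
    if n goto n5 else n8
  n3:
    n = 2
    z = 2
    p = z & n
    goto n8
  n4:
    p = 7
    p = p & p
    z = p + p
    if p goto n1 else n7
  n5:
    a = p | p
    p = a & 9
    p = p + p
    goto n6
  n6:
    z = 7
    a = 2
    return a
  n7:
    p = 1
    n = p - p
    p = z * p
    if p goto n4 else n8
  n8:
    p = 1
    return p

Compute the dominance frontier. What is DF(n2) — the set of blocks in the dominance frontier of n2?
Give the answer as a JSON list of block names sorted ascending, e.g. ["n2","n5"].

idom tree: n1←n0 n2←n0 n3←n1 n4←n1 n5←n0 n6←n5 n7←n4 n8←n0
Join-block Dom:
  n1: preds {n0,n4}: {n0} ∩ {n0,n1,n4} = {n0}; idom=n0
  n4: preds {n1,n7}: {n0,n1} ∩ {n0,n1,n4,n7} = {n0,n1}; idom=n1
  n5: preds {n1,n2}: {n0,n1} ∩ {n0,n2} = {n0}; idom=n0
  n8: preds {n2,n3,n7}: {n0,n2} ∩ {n0,n1,n3} ∩ {n0,n1,n4,n7} = {n0}; idom=n0

DF derivation:
  join n1 pred n0: · stop@n0
  join n1 pred n4: n4→n1 stop@n0
  join n4 pred n1: · stop@n1
  join n4 pred n7: n7→n4 stop@n1
  join n5 pred n1: n1 stop@n0
  join n5 pred n2: n2 stop@n0
  join n8 pred n2: n2 stop@n0
  join n8 pred n3: n3→n1 stop@n0
  join n8 pred n7: n7→n4→n1 stop@n0
  DF(n0)=∅
  DF(n1)={n1,n5,n8}
  DF(n2)={n5,n8}
  DF(n3)={n8}
  DF(n4)={n1,n4,n8}
  DF(n5)=∅
  DF(n6)=∅
  DF(n7)={n4,n8}
  DF(n8)=∅

DF(n2) = ["n5", "n8"]

Answer: ["n5", "n8"]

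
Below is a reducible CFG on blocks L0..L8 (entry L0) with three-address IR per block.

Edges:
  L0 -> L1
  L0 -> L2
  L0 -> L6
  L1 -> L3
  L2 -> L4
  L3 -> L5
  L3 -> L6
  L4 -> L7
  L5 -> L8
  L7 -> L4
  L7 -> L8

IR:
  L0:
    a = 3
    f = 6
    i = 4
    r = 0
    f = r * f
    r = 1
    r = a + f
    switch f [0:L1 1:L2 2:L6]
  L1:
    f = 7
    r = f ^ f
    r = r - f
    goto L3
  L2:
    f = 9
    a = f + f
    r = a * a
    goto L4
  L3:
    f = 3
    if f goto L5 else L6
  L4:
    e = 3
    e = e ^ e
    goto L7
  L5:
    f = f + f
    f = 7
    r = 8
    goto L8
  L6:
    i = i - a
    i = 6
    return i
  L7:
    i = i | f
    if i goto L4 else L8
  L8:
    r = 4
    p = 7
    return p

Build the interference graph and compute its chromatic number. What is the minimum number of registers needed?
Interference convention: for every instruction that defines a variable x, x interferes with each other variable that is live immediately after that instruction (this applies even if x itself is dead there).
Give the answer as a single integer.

Answer: 4

Working:
Per-block:
  L0: def={a,f,i,r} ue=∅
  L1: def={f,r} ue=∅
  L2: def={a,f,r} ue=∅
  L3: def={f} ue=∅
  L4: def={e} ue=∅
  L5: def={f,r} ue={f}
  L6: def={i} ue={a,i}
  L7: def={i} ue={f,i}
  L8: def={p,r} ue=∅

Liveness:
  L0: in=∅ out={a,i}
  L1: in={a,i} out={a,i}
  L2: in={i} out={f,i}
  L3: in={a,i} out={a,f,i}
  L4: in={f,i} out={f,i}
  L5: in={f} out=∅
  L6: in={a,i} out=∅
  L7: in={f,i} out={f,i}
  L8: in=∅ out=∅

Interfere edges:
  a — {f,i,r}
  e — {f,i}
  f — {a,e,i,r}
  i — {a,e,f,r}
  p — ∅
  r — {a,f,i}

Colouring:
  clique {a,f,i,r} ⇒ need ≥ 4
  4-colouring: r0={f,p}  r1={i}  r2={a,e}  r3={r}
  χ = 4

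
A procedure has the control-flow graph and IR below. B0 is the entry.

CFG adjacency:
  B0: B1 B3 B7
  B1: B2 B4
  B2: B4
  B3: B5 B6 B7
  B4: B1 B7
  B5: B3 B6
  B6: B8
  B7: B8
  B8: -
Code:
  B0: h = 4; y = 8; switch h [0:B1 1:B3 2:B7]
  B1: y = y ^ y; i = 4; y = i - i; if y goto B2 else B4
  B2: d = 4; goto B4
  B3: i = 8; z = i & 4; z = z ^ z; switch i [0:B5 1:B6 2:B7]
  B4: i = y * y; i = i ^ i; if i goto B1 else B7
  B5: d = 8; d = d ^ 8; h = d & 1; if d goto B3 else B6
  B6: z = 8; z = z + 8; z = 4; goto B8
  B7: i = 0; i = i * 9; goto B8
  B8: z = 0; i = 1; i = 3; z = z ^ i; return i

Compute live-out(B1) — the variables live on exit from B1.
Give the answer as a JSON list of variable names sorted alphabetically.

Answer: ["y"]

Derivation:
Block summaries:
  B0: def={h,y} ue=∅
  B1: def={i,y} ue={y}
  B2: def={d} ue=∅
  B3: def={i,z} ue=∅
  B4: def={i} ue={y}
  B5: def={d,h} ue=∅
  B6: def={z} ue=∅
  B7: def={i} ue=∅
  B8: def={i,z} ue=∅

Live sets:
  B0 li=∅ lo={y}
  B1 li={y} lo={y}
  B2 li={y} lo={y}
  B3 li=∅ lo=∅
  B4 li={y} lo={y}
  B5 li=∅ lo=∅
  B6 li=∅ lo=∅
  B7 li=∅ lo=∅
  B8 li=∅ lo=∅

live-out(B1) = ["y"]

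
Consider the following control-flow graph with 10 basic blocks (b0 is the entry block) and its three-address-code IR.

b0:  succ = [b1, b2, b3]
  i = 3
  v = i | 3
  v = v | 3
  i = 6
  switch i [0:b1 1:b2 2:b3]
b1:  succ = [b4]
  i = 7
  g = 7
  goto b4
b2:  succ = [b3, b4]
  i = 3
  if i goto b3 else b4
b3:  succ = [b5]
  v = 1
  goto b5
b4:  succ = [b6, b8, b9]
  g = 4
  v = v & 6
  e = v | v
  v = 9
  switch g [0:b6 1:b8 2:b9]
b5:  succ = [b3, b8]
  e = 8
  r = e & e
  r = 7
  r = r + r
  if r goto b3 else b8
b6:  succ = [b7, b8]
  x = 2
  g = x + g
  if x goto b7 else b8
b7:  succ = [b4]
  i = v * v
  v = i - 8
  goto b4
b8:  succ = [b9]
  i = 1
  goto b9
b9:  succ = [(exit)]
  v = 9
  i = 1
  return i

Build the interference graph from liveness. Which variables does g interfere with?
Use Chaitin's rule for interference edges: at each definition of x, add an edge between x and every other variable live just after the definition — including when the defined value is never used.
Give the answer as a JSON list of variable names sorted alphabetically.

Per-block:
  b0: {i,v} / ∅
  b1: {g,i} / ∅
  b2: {i} / ∅
  b3: {v} / ∅
  b4: {e,g,v} / {v}
  b5: {e,r} / ∅
  b6: {g,x} / {g}
  b7: {i,v} / {v}
  b8: {i} / ∅
  b9: {i,v} / ∅

Backward fixpoint:
  b0 li=∅ lo={v}
  b1 li={v} lo={v}
  b2 li={v} lo={v}
  b3 li=∅ lo=∅
  b4 li={v} lo={g,v}
  b5 li=∅ lo=∅
  b6 li={g,v} lo={v}
  b7 li={v} lo={v}
  b8 li=∅ lo=∅
  b9 li=∅ lo=∅

Conflict graph:
  e — {g}
  g — {e,v,x}
  i — {v}
  r — ∅
  v — {g,i,x}
  x — {g,v}

N(g) = ["e", "v", "x"]

Answer: ["e", "v", "x"]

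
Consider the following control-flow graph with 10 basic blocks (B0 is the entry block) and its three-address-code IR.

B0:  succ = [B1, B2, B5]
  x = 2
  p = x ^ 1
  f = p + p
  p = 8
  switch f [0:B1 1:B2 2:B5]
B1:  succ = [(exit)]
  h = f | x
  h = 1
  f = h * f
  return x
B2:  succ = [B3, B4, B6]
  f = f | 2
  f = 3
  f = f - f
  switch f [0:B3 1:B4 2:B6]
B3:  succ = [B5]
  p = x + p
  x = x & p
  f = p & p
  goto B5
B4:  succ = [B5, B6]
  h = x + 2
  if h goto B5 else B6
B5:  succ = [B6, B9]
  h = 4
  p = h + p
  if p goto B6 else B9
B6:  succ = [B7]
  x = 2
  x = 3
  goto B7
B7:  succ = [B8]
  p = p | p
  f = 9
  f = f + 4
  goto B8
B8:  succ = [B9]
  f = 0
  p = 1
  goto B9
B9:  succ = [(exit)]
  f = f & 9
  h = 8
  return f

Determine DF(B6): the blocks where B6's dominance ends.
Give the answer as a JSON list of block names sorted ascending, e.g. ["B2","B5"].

Answer: ["B9"]

Working:
idom tree: B1←B0 B2←B0 B3←B2 B4←B2 B5←B0 B6←B0 B7←B6 B8←B7 B9←B0
Dom∩ at merges:
  B5: preds {B0,B3,B4}: {B0} ∩ {B0,B2,B3} ∩ {B0,B2,B4} = {B0}; idom=B0
  B6: preds {B2,B4,B5}: {B0,B2} ∩ {B0,B2,B4} ∩ {B0,B5} = {B0}; idom=B0
  B9: preds {B5,B8}: {B0,B5} ∩ {B0,B6,B7,B8} = {B0}; idom=B0

DF derivation:
  join B5 pred B0: · stop@B0
  join B5 pred B3: B3→B2 stop@B0
  join B5 pred B4: B4→B2 stop@B0
  join B6 pred B2: B2 stop@B0
  join B6 pred B4: B4→B2 stop@B0
  join B6 pred B5: B5 stop@B0
  join B9 pred B5: B5 stop@B0
  join B9 pred B8: B8→B7→B6 stop@B0
  B0 → ∅
  B1 → ∅
  B2 → {B5,B6}
  B3 → {B5}
  B4 → {B5,B6}
  B5 → {B6,B9}
  B6 → {B9}
  B7 → {B9}
  B8 → {B9}
  B9 → ∅

DF(B6) = ["B9"]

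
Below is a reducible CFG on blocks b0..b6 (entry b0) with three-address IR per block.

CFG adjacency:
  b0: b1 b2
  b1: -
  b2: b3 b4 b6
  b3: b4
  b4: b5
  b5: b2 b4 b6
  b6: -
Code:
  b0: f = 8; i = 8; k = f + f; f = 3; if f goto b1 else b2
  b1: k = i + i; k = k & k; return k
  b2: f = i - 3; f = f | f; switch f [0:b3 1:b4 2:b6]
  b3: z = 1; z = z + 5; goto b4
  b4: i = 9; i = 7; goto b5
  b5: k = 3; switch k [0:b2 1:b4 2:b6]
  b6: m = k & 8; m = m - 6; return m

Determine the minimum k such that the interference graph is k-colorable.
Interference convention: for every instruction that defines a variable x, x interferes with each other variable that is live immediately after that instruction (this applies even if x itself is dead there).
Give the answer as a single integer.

Answer: 3

Analysis:
def/use:
  b0: {f,i,k} / ∅
  b1: {k} / {i}
  b2: {f} / {i}
  b3: {z} / ∅
  b4: {i} / ∅
  b5: {k} / ∅
  b6: {m} / {k}

Backward fixpoint:
  b0: in=∅ out={i,k}
  b1: in={i} out=∅
  b2: in={i,k} out={k}
  b3: in=∅ out=∅
  b4: in=∅ out={i}
  b5: in={i} out={i,k}
  b6: in={k} out=∅

Conflict graph:
  f↔{i,k}
  i↔{f,k}
  k↔{f,i}
  m↔∅
  z↔∅

Registers:
  clique {f,i,k} ⇒ need ≥ 3
  assign f→c0 i→c1 k→c2 m→c0 z→c0 — no edge inside a register ⇒ χ ≤ 3
  χ = 3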